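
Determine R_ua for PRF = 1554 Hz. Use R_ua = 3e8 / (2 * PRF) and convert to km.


R_ua = 3e8 / (2 * 1554) = 96525.1 m = 96.5 km

96.5 km


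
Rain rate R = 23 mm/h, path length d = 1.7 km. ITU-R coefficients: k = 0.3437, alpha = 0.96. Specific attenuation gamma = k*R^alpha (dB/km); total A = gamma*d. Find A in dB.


gamma = 0.3437 * 23^0.96 = 6.973298 dB/km
A = 6.973298 * 1.7 = 11.85 dB

11.85 dB


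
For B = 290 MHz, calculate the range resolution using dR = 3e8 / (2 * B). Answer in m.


dR = 3e8 / (2 * 290000000.0) = 0.52 m

0.52 m


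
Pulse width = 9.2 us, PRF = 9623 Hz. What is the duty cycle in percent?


DC = 9.2e-6 * 9623 * 100 = 8.85%

8.85%


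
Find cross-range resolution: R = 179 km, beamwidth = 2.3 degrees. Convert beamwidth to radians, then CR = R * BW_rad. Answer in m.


BW_rad = 0.040142573
CR = 179000 * 0.040142573 = 7185.5 m

7185.5 m


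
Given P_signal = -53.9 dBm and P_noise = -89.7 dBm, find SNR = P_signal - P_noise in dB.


SNR = -53.9 - (-89.7) = 35.8 dB

35.8 dB


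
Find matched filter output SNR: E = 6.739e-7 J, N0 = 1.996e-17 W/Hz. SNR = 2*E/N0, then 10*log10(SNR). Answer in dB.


SNR_lin = 2 * 6.739e-7 / 1.996e-17 = 6.753e10
SNR_dB = 10*log10(6.753e10) = 108.3 dB

108.3 dB


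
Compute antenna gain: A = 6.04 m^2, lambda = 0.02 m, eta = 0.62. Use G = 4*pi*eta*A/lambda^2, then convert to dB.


G_linear = 4*pi*0.62*6.04/0.02^2 = 117646.36
G_dB = 10*log10(117646.36) = 50.7 dB

50.7 dB


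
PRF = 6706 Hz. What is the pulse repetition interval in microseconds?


PRI = 1/6706 = 0.0001491202 s = 149.1 us

149.1 us


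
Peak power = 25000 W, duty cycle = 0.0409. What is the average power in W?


P_avg = 25000 * 0.0409 = 1022.5 W

1022.5 W


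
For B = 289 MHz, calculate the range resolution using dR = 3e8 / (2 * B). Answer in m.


dR = 3e8 / (2 * 289000000.0) = 0.52 m

0.52 m


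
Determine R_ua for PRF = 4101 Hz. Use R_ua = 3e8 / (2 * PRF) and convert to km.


R_ua = 3e8 / (2 * 4101) = 36576.4 m = 36.6 km

36.6 km


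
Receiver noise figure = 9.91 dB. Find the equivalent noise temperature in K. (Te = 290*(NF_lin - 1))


NF_lin = 10^(9.91/10) = 9.7949
Te = 290 * (9.7949 - 1) = 2550.5 K

2550.5 K


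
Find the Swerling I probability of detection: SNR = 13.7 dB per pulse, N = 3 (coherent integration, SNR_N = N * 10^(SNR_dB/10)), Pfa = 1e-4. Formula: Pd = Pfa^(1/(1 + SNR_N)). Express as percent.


SNR_lin = 10^(13.7/10) = 23.44229
SNR_N = 3 * 23.44229 = 70.32687
1/(1 + SNR_N) = 1/71.32687 = 0.01402
Pd = (1e-4)^0.01402 = 0.87886
Pd = 87.9%

87.9%


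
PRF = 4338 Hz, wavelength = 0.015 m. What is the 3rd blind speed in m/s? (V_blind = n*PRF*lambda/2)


V_blind = 3 * 4338 * 0.015 / 2 = 97.6 m/s

97.6 m/s


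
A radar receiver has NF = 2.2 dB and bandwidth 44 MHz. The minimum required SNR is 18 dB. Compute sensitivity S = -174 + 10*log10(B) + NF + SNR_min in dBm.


10*log10(44000000.0) = 76.43
S = -174 + 76.43 + 2.2 + 18 = -77.4 dBm

-77.4 dBm


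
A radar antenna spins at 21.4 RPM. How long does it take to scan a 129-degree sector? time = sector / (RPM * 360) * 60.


t = 129 / (21.4 * 360) * 60 = 1.0 s

1.0 s


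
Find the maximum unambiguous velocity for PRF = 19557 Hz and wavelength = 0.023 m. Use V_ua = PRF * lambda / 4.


V_ua = 19557 * 0.023 / 4 = 112.5 m/s

112.5 m/s


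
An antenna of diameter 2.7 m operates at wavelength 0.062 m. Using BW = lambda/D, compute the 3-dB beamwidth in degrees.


BW_rad = 0.062 / 2.7 = 0.022963
BW_deg = 1.32 degrees

1.32 degrees


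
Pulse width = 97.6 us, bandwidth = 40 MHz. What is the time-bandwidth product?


TBP = 97.6 * 40 = 3904.0

3904.0


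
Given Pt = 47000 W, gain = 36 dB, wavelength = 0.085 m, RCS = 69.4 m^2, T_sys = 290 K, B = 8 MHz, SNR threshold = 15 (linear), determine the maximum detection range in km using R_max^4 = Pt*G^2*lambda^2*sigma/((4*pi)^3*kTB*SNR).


G_lin = 10^(36/10) = 3981.071706
R^4 = 47000 * 3981.071706^2 * 0.085^2 * 69.4 / ((4*pi)^3 * 1.38e-23 * 290 * 8000000.0 * 15)
R^4 = 3.91929e20 m^4
R_max = (3.91929e20)^(1/4) = 140702.5 m = 140.7 km

140.7 km


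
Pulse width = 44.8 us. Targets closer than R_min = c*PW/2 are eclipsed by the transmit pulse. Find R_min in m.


R_min = 3e8 * 44.8e-6 / 2 = 6720.0 m

6720.0 m


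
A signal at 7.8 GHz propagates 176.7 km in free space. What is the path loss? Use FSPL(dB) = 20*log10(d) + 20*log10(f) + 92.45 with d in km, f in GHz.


20*log10(176.7) = 44.94
20*log10(7.8) = 17.84
FSPL = 155.2 dB

155.2 dB


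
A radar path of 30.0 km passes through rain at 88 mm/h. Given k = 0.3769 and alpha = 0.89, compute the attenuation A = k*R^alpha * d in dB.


gamma = 0.3769 * 88^0.89 = 20.268225 dB/km
A = 20.268225 * 30.0 = 608.05 dB

608.05 dB


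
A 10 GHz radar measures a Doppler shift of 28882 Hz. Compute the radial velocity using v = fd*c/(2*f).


v = 28882 * 3e8 / (2 * 10000000000.0) = 433.2 m/s

433.2 m/s


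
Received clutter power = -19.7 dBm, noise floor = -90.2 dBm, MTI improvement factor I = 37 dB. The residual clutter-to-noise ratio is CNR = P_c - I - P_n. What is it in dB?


CNR = -19.7 - 37 - (-90.2) = 33.5 dB

33.5 dB


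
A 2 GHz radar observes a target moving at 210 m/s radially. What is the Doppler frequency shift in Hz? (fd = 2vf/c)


fd = 2 * 210 * 2000000000.0 / 3e8 = 2800.0 Hz

2800.0 Hz


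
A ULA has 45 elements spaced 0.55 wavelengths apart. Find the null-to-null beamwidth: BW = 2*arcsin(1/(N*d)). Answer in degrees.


1/(N*d) = 1/(45*0.55) = 0.040404
BW = 2*arcsin(0.040404) = 4.6 degrees

4.6 degrees


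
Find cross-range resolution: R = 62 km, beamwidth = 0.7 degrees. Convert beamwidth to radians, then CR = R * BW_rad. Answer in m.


BW_rad = 0.012217305
CR = 62000 * 0.012217305 = 757.5 m

757.5 m


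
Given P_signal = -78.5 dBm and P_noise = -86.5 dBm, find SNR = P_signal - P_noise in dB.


SNR = -78.5 - (-86.5) = 8.0 dB

8.0 dB


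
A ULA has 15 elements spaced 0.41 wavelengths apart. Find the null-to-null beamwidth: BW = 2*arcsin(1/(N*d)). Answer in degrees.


1/(N*d) = 1/(15*0.41) = 0.162602
BW = 2*arcsin(0.162602) = 18.7 degrees

18.7 degrees


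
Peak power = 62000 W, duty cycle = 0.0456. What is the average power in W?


P_avg = 62000 * 0.0456 = 2827.2 W

2827.2 W


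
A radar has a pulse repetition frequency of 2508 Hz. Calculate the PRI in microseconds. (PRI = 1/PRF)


PRI = 1/2508 = 0.0003987241 s = 398.7 us

398.7 us


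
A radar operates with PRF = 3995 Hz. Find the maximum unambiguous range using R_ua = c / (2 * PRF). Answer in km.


R_ua = 3e8 / (2 * 3995) = 37546.9 m = 37.5 km

37.5 km


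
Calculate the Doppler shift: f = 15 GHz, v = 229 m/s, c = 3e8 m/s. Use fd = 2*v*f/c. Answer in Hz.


fd = 2 * 229 * 15000000000.0 / 3e8 = 22900.0 Hz

22900.0 Hz


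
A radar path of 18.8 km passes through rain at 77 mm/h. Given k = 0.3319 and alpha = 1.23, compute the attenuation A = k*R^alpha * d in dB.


gamma = 0.3319 * 77^1.23 = 69.405014 dB/km
A = 69.405014 * 18.8 = 1304.81 dB

1304.81 dB


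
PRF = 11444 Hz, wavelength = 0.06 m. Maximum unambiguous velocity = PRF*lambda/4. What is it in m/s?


V_ua = 11444 * 0.06 / 4 = 171.7 m/s

171.7 m/s


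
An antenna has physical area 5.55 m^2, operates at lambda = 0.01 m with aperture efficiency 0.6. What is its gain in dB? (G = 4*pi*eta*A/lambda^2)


G_linear = 4*pi*0.6*5.55/0.01^2 = 418460.14
G_dB = 10*log10(418460.14) = 56.2 dB

56.2 dB


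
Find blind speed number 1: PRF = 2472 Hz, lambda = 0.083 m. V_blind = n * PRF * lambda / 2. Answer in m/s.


V_blind = 1 * 2472 * 0.083 / 2 = 102.6 m/s

102.6 m/s


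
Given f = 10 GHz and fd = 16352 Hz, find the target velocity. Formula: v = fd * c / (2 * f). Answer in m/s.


v = 16352 * 3e8 / (2 * 10000000000.0) = 245.3 m/s

245.3 m/s


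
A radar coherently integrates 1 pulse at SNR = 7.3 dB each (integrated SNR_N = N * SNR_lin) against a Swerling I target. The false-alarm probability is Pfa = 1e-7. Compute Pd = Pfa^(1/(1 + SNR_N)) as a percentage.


SNR_lin = 10^(7.3/10) = 5.37032
SNR_N = 1 * 5.37032 = 5.37032
1/(1 + SNR_N) = 1/6.37032 = 0.156978
Pd = (1e-7)^0.156978 = 0.07964
Pd = 8.0%

8.0%


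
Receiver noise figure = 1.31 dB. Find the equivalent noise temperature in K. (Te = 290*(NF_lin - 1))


NF_lin = 10^(1.31/10) = 1.352073
Te = 290 * (1.352073 - 1) = 102.1 K

102.1 K


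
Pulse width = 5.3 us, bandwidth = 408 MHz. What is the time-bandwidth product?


TBP = 5.3 * 408 = 2162.4

2162.4


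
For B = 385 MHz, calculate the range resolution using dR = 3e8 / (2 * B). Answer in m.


dR = 3e8 / (2 * 385000000.0) = 0.39 m

0.39 m


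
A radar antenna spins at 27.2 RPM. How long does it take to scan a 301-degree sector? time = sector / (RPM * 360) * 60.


t = 301 / (27.2 * 360) * 60 = 1.84 s

1.84 s


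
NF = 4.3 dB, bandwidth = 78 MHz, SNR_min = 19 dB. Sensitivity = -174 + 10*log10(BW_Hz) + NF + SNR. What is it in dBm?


10*log10(78000000.0) = 78.92
S = -174 + 78.92 + 4.3 + 19 = -71.8 dBm

-71.8 dBm


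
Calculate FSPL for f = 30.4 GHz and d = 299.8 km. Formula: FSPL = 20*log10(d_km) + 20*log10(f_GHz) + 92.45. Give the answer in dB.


20*log10(299.8) = 49.54
20*log10(30.4) = 29.66
FSPL = 171.6 dB

171.6 dB


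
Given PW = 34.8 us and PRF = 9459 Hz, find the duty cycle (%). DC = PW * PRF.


DC = 34.8e-6 * 9459 * 100 = 32.92%

32.92%


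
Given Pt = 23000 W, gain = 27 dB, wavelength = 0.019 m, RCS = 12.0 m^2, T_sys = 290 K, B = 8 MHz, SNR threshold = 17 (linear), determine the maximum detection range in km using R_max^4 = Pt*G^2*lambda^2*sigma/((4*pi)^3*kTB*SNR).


G_lin = 10^(27/10) = 501.187234
R^4 = 23000 * 501.187234^2 * 0.019^2 * 12.0 / ((4*pi)^3 * 1.38e-23 * 290 * 8000000.0 * 17)
R^4 = 2.31724e16 m^4
R_max = (2.31724e16)^(1/4) = 12337.9 m = 12.3 km

12.3 km


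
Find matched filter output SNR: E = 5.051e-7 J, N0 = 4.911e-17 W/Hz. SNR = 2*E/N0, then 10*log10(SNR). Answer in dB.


SNR_lin = 2 * 5.051e-7 / 4.911e-17 = 2.057e10
SNR_dB = 10*log10(2.057e10) = 103.1 dB

103.1 dB


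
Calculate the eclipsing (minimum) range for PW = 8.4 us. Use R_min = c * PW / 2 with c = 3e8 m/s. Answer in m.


R_min = 3e8 * 8.4e-6 / 2 = 1260.0 m

1260.0 m


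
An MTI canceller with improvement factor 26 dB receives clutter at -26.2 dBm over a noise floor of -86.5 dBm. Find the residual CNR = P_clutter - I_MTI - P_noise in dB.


CNR = -26.2 - 26 - (-86.5) = 34.3 dB

34.3 dB


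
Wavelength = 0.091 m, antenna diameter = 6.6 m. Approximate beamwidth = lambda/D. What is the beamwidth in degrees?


BW_rad = 0.091 / 6.6 = 0.013788
BW_deg = 0.79 degrees

0.79 degrees


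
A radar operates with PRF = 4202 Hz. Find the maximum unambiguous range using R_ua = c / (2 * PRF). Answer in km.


R_ua = 3e8 / (2 * 4202) = 35697.3 m = 35.7 km

35.7 km


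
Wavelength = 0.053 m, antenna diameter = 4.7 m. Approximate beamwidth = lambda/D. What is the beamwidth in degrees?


BW_rad = 0.053 / 4.7 = 0.011277
BW_deg = 0.65 degrees

0.65 degrees


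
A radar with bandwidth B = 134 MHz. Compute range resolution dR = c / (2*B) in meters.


dR = 3e8 / (2 * 134000000.0) = 1.12 m

1.12 m


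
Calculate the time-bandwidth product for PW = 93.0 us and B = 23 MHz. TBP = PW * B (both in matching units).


TBP = 93.0 * 23 = 2139.0

2139.0


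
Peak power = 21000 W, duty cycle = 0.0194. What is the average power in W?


P_avg = 21000 * 0.0194 = 407.4 W

407.4 W


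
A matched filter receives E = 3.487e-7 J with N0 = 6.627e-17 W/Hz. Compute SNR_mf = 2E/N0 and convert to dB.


SNR_lin = 2 * 3.487e-7 / 6.627e-17 = 1.052e10
SNR_dB = 10*log10(1.052e10) = 100.2 dB

100.2 dB


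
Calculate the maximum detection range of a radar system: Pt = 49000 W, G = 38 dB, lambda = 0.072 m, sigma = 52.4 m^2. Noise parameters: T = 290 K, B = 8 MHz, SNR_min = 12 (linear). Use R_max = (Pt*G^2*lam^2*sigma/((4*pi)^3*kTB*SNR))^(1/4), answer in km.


G_lin = 10^(38/10) = 6309.573445
R^4 = 49000 * 6309.573445^2 * 0.072^2 * 52.4 / ((4*pi)^3 * 1.38e-23 * 290 * 8000000.0 * 12)
R^4 = 6.95047e20 m^4
R_max = (6.95047e20)^(1/4) = 162369.2 m = 162.4 km

162.4 km


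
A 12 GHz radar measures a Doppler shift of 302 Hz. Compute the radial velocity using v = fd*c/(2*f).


v = 302 * 3e8 / (2 * 12000000000.0) = 3.8 m/s

3.8 m/s


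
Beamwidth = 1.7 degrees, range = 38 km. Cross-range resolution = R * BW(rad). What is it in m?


BW_rad = 0.029670597
CR = 38000 * 0.029670597 = 1127.5 m

1127.5 m


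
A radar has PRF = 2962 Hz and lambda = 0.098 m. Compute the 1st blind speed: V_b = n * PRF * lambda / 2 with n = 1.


V_blind = 1 * 2962 * 0.098 / 2 = 145.1 m/s

145.1 m/s


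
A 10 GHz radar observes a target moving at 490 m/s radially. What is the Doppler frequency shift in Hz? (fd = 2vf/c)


fd = 2 * 490 * 10000000000.0 / 3e8 = 32666.7 Hz

32666.7 Hz


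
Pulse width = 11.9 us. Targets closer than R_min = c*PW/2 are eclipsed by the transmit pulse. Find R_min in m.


R_min = 3e8 * 11.9e-6 / 2 = 1785.0 m

1785.0 m


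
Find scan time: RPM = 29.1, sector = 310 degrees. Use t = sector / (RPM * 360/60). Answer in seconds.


t = 310 / (29.1 * 360) * 60 = 1.78 s

1.78 s


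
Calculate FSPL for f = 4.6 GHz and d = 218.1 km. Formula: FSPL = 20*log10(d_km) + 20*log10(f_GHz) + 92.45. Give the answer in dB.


20*log10(218.1) = 46.77
20*log10(4.6) = 13.26
FSPL = 152.5 dB

152.5 dB


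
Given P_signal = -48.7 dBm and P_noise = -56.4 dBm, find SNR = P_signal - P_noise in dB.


SNR = -48.7 - (-56.4) = 7.7 dB

7.7 dB


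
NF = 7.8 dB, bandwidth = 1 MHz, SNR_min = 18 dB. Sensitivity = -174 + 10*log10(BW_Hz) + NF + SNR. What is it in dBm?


10*log10(1000000.0) = 60.0
S = -174 + 60.0 + 7.8 + 18 = -88.2 dBm

-88.2 dBm


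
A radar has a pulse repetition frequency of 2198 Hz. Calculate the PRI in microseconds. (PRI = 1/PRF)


PRI = 1/2198 = 0.0004549591 s = 455.0 us

455.0 us


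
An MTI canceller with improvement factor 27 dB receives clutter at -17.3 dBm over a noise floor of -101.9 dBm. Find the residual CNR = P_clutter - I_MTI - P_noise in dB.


CNR = -17.3 - 27 - (-101.9) = 57.6 dB

57.6 dB


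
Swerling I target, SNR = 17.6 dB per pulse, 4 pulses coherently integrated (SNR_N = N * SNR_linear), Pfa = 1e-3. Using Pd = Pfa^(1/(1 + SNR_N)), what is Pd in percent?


SNR_lin = 10^(17.6/10) = 57.54399
SNR_N = 4 * 57.54399 = 230.17596
1/(1 + SNR_N) = 1/231.17596 = 0.0043257
Pd = (1e-3)^0.0043257 = 0.97056
Pd = 97.1%

97.1%


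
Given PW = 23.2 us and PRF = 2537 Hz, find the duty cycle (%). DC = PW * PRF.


DC = 23.2e-6 * 2537 * 100 = 5.89%

5.89%


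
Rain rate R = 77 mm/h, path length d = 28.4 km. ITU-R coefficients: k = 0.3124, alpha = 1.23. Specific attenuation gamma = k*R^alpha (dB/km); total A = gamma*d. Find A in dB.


gamma = 0.3124 * 77^1.23 = 65.327286 dB/km
A = 65.327286 * 28.4 = 1855.29 dB

1855.29 dB


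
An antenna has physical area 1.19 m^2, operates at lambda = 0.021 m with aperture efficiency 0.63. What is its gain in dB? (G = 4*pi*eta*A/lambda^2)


G_linear = 4*pi*0.63*1.19/0.021^2 = 21362.83
G_dB = 10*log10(21362.83) = 43.3 dB

43.3 dB


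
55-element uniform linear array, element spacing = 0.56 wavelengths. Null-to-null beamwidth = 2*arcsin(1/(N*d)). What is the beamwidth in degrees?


1/(N*d) = 1/(55*0.56) = 0.032468
BW = 2*arcsin(0.032468) = 3.7 degrees

3.7 degrees


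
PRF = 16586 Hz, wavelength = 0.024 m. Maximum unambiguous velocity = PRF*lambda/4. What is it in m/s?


V_ua = 16586 * 0.024 / 4 = 99.5 m/s

99.5 m/s


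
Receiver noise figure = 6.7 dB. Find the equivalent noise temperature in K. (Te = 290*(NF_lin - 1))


NF_lin = 10^(6.7/10) = 4.677351
Te = 290 * (4.677351 - 1) = 1066.4 K

1066.4 K


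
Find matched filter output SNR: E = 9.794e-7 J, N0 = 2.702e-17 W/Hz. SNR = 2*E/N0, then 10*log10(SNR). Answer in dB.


SNR_lin = 2 * 9.794e-7 / 2.702e-17 = 7.249e10
SNR_dB = 10*log10(7.249e10) = 108.6 dB

108.6 dB


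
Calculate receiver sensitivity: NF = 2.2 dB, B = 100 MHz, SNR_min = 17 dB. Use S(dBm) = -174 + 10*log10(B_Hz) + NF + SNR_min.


10*log10(100000000.0) = 80.0
S = -174 + 80.0 + 2.2 + 17 = -74.8 dBm

-74.8 dBm


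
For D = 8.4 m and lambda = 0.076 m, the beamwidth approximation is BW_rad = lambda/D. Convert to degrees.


BW_rad = 0.076 / 8.4 = 0.009048
BW_deg = 0.52 degrees

0.52 degrees


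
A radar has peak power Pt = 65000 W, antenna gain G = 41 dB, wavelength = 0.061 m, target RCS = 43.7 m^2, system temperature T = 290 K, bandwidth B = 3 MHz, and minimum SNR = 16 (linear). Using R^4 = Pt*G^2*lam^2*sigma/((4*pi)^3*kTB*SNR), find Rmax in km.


G_lin = 10^(41/10) = 12589.254118
R^4 = 65000 * 12589.254118^2 * 0.061^2 * 43.7 / ((4*pi)^3 * 1.38e-23 * 290 * 3000000.0 * 16)
R^4 = 4.39447e21 m^4
R_max = (4.39447e21)^(1/4) = 257470.0 m = 257.5 km

257.5 km


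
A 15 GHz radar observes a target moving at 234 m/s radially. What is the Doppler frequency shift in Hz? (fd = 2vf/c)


fd = 2 * 234 * 15000000000.0 / 3e8 = 23400.0 Hz

23400.0 Hz


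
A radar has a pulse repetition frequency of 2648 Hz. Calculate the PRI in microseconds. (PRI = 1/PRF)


PRI = 1/2648 = 0.0003776435 s = 377.6 us

377.6 us


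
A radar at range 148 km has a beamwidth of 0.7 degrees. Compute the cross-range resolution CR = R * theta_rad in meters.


BW_rad = 0.012217305
CR = 148000 * 0.012217305 = 1808.2 m

1808.2 m


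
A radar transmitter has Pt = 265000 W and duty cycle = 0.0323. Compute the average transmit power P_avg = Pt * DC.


P_avg = 265000 * 0.0323 = 8559.5 W

8559.5 W


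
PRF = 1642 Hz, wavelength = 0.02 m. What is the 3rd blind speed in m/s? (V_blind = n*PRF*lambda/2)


V_blind = 3 * 1642 * 0.02 / 2 = 49.3 m/s

49.3 m/s


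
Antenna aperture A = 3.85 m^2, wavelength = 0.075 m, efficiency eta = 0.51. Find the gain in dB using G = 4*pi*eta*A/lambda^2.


G_linear = 4*pi*0.51*3.85/0.075^2 = 4386.5
G_dB = 10*log10(4386.5) = 36.4 dB

36.4 dB


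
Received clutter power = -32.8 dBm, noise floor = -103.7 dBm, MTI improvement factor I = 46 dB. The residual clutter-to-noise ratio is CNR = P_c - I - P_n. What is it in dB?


CNR = -32.8 - 46 - (-103.7) = 24.9 dB

24.9 dB


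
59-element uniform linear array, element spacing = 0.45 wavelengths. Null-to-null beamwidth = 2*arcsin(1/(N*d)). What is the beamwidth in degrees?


1/(N*d) = 1/(59*0.45) = 0.037665
BW = 2*arcsin(0.037665) = 4.3 degrees

4.3 degrees


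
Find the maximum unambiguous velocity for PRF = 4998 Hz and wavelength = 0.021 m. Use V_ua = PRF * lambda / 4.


V_ua = 4998 * 0.021 / 4 = 26.2 m/s

26.2 m/s


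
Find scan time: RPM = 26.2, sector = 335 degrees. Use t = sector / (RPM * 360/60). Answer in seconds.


t = 335 / (26.2 * 360) * 60 = 2.13 s

2.13 s


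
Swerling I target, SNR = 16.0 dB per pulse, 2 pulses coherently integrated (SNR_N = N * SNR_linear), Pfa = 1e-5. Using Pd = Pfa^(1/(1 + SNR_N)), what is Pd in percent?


SNR_lin = 10^(16.0/10) = 39.81072
SNR_N = 2 * 39.81072 = 79.62144
1/(1 + SNR_N) = 1/80.62144 = 0.0124036
Pd = (1e-5)^0.0124036 = 0.86693
Pd = 86.7%

86.7%


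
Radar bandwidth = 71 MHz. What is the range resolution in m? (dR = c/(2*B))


dR = 3e8 / (2 * 71000000.0) = 2.11 m

2.11 m


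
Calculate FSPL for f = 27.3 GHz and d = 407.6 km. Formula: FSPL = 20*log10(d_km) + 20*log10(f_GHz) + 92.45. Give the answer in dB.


20*log10(407.6) = 52.2
20*log10(27.3) = 28.72
FSPL = 173.4 dB

173.4 dB


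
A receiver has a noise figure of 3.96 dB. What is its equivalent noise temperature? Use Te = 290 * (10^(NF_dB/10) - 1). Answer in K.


NF_lin = 10^(3.96/10) = 2.488857
Te = 290 * (2.488857 - 1) = 431.8 K

431.8 K


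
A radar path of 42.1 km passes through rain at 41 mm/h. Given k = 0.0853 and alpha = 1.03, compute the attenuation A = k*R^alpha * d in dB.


gamma = 0.0853 * 41^1.03 = 3.909457 dB/km
A = 3.909457 * 42.1 = 164.59 dB

164.59 dB


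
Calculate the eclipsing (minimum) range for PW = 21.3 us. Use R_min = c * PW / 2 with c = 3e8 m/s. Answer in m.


R_min = 3e8 * 21.3e-6 / 2 = 3195.0 m

3195.0 m


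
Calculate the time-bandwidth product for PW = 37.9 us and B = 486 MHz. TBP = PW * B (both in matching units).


TBP = 37.9 * 486 = 18419.4

18419.4


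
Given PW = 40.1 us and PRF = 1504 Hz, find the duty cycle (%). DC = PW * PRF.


DC = 40.1e-6 * 1504 * 100 = 6.03%

6.03%


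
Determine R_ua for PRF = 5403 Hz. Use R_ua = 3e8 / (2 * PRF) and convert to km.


R_ua = 3e8 / (2 * 5403) = 27762.4 m = 27.8 km

27.8 km


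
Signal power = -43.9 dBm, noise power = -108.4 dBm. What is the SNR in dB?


SNR = -43.9 - (-108.4) = 64.5 dB

64.5 dB


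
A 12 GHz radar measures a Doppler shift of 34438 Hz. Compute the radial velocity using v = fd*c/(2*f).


v = 34438 * 3e8 / (2 * 12000000000.0) = 430.5 m/s

430.5 m/s


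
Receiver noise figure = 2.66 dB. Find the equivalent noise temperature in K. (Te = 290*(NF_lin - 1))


NF_lin = 10^(2.66/10) = 1.845015
Te = 290 * (1.845015 - 1) = 245.1 K

245.1 K


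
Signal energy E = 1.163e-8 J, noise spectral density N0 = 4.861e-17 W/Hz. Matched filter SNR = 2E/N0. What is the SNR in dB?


SNR_lin = 2 * 1.163e-8 / 4.861e-17 = 4.785e8
SNR_dB = 10*log10(4.785e8) = 86.8 dB

86.8 dB


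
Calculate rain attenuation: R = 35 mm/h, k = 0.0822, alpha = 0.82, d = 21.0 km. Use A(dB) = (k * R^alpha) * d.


gamma = 0.0822 * 35^0.82 = 1.517077 dB/km
A = 1.517077 * 21.0 = 31.86 dB

31.86 dB


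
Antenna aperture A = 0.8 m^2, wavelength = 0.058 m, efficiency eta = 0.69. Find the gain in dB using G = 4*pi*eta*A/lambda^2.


G_linear = 4*pi*0.69*0.8/0.058^2 = 2062.02
G_dB = 10*log10(2062.02) = 33.1 dB

33.1 dB


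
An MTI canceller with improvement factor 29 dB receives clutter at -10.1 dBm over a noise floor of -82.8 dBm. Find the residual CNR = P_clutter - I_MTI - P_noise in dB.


CNR = -10.1 - 29 - (-82.8) = 43.7 dB

43.7 dB


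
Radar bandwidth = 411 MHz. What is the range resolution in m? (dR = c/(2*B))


dR = 3e8 / (2 * 411000000.0) = 0.36 m

0.36 m


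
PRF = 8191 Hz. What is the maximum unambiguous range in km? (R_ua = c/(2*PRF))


R_ua = 3e8 / (2 * 8191) = 18312.8 m = 18.3 km

18.3 km


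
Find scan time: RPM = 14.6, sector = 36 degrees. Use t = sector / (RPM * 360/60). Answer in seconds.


t = 36 / (14.6 * 360) * 60 = 0.41 s

0.41 s


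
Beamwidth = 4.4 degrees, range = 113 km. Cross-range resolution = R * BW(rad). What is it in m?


BW_rad = 0.076794487
CR = 113000 * 0.076794487 = 8677.8 m

8677.8 m


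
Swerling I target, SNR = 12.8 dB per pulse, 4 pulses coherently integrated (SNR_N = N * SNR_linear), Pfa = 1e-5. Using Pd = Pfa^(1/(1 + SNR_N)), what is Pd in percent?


SNR_lin = 10^(12.8/10) = 19.05461
SNR_N = 4 * 19.05461 = 76.21844
1/(1 + SNR_N) = 1/77.21844 = 0.0129503
Pd = (1e-5)^0.0129503 = 0.86149
Pd = 86.1%

86.1%


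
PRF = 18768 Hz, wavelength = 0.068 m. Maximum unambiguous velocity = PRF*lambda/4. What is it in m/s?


V_ua = 18768 * 0.068 / 4 = 319.1 m/s

319.1 m/s


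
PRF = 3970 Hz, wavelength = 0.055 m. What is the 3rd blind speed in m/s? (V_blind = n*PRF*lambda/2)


V_blind = 3 * 3970 * 0.055 / 2 = 327.5 m/s

327.5 m/s


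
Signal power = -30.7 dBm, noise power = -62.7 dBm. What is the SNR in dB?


SNR = -30.7 - (-62.7) = 32.0 dB

32.0 dB


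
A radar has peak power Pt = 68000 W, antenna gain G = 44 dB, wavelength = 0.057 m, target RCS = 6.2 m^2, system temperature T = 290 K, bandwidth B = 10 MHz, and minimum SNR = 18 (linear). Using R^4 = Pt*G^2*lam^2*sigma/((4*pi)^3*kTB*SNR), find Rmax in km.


G_lin = 10^(44/10) = 25118.864315
R^4 = 68000 * 25118.864315^2 * 0.057^2 * 6.2 / ((4*pi)^3 * 1.38e-23 * 290 * 10000000.0 * 18)
R^4 = 6.04604e20 m^4
R_max = (6.04604e20)^(1/4) = 156807.8 m = 156.8 km

156.8 km


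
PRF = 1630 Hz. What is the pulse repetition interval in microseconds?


PRI = 1/1630 = 0.0006134969 s = 613.5 us

613.5 us


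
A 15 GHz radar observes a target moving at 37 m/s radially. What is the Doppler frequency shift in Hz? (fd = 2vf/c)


fd = 2 * 37 * 15000000000.0 / 3e8 = 3700.0 Hz

3700.0 Hz


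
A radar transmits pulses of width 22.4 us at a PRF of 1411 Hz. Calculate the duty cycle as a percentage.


DC = 22.4e-6 * 1411 * 100 = 3.16%

3.16%


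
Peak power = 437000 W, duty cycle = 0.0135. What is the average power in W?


P_avg = 437000 * 0.0135 = 5899.5 W

5899.5 W


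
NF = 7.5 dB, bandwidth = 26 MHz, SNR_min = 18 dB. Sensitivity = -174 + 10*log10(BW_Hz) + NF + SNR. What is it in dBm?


10*log10(26000000.0) = 74.15
S = -174 + 74.15 + 7.5 + 18 = -74.4 dBm

-74.4 dBm


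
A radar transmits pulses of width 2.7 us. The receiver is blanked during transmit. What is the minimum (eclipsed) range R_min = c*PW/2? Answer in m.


R_min = 3e8 * 2.7e-6 / 2 = 405.0 m

405.0 m


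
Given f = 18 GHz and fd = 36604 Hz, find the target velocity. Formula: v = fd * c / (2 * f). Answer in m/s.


v = 36604 * 3e8 / (2 * 18000000000.0) = 305.0 m/s

305.0 m/s


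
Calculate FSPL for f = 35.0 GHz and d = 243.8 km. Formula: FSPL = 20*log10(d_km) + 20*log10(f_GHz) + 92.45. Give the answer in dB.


20*log10(243.8) = 47.74
20*log10(35.0) = 30.88
FSPL = 171.1 dB

171.1 dB


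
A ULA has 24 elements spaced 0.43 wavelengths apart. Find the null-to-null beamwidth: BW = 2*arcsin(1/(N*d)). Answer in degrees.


1/(N*d) = 1/(24*0.43) = 0.096899
BW = 2*arcsin(0.096899) = 11.1 degrees

11.1 degrees


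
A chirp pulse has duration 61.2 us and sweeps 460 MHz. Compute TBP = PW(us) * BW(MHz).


TBP = 61.2 * 460 = 28152.0

28152.0


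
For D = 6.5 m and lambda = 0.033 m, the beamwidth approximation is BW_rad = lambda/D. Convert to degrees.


BW_rad = 0.033 / 6.5 = 0.005077
BW_deg = 0.29 degrees

0.29 degrees


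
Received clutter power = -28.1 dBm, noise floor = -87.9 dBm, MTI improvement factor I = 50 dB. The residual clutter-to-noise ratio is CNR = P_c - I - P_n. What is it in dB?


CNR = -28.1 - 50 - (-87.9) = 9.8 dB

9.8 dB


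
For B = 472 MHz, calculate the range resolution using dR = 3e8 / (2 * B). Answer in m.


dR = 3e8 / (2 * 472000000.0) = 0.32 m

0.32 m


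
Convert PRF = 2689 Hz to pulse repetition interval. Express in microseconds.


PRI = 1/2689 = 0.0003718855 s = 371.9 us

371.9 us


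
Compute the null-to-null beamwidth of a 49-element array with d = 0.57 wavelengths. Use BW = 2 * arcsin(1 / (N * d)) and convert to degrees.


1/(N*d) = 1/(49*0.57) = 0.035804
BW = 2*arcsin(0.035804) = 4.1 degrees

4.1 degrees


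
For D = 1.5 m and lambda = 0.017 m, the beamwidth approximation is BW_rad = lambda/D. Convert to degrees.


BW_rad = 0.017 / 1.5 = 0.011333
BW_deg = 0.65 degrees

0.65 degrees


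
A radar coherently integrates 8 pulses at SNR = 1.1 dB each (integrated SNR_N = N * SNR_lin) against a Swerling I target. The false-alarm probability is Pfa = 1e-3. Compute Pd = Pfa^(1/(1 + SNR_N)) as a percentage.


SNR_lin = 10^(1.1/10) = 1.28825
SNR_N = 8 * 1.28825 = 10.306
1/(1 + SNR_N) = 1/11.306 = 0.0884486
Pd = (1e-3)^0.0884486 = 0.54282
Pd = 54.3%

54.3%


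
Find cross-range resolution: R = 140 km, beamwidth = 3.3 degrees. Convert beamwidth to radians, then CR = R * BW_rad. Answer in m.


BW_rad = 0.057595865
CR = 140000 * 0.057595865 = 8063.4 m

8063.4 m


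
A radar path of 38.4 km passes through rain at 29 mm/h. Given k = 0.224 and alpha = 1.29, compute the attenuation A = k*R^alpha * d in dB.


gamma = 0.224 * 29^1.29 = 17.248107 dB/km
A = 17.248107 * 38.4 = 662.33 dB

662.33 dB


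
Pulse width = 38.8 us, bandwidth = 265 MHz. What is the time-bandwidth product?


TBP = 38.8 * 265 = 10282.0

10282.0


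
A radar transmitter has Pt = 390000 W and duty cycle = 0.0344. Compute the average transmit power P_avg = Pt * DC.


P_avg = 390000 * 0.0344 = 13416.0 W

13416.0 W


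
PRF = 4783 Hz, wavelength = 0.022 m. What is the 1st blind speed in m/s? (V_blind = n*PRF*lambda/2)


V_blind = 1 * 4783 * 0.022 / 2 = 52.6 m/s

52.6 m/s


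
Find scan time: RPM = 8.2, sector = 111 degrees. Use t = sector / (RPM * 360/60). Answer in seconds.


t = 111 / (8.2 * 360) * 60 = 2.26 s

2.26 s


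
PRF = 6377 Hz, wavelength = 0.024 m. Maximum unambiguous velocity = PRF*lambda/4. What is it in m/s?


V_ua = 6377 * 0.024 / 4 = 38.3 m/s

38.3 m/s


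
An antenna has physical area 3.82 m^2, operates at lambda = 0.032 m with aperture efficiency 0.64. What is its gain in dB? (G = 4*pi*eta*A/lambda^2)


G_linear = 4*pi*0.64*3.82/0.032^2 = 30002.21
G_dB = 10*log10(30002.21) = 44.8 dB

44.8 dB


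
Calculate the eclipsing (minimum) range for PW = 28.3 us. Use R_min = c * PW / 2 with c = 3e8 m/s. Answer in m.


R_min = 3e8 * 28.3e-6 / 2 = 4245.0 m

4245.0 m


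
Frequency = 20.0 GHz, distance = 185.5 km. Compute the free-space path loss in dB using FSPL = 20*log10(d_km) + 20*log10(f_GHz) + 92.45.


20*log10(185.5) = 45.37
20*log10(20.0) = 26.02
FSPL = 163.8 dB

163.8 dB


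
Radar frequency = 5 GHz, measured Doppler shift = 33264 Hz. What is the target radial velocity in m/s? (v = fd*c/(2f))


v = 33264 * 3e8 / (2 * 5000000000.0) = 997.9 m/s

997.9 m/s


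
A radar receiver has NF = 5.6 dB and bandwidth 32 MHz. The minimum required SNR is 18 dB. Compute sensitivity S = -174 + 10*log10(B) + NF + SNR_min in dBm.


10*log10(32000000.0) = 75.05
S = -174 + 75.05 + 5.6 + 18 = -75.3 dBm

-75.3 dBm


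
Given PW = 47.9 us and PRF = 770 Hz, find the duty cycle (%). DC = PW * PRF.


DC = 47.9e-6 * 770 * 100 = 3.69%

3.69%


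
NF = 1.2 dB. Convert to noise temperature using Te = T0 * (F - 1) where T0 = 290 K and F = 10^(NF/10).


NF_lin = 10^(1.2/10) = 1.318257
Te = 290 * (1.318257 - 1) = 92.3 K

92.3 K


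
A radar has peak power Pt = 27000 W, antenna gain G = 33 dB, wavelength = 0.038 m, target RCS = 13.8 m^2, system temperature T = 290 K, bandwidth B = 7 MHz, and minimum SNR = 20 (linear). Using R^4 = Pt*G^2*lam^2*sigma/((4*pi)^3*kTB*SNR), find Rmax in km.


G_lin = 10^(33/10) = 1995.262315
R^4 = 27000 * 1995.262315^2 * 0.038^2 * 13.8 / ((4*pi)^3 * 1.38e-23 * 290 * 7000000.0 * 20)
R^4 = 1.92653e18 m^4
R_max = (1.92653e18)^(1/4) = 37255.8 m = 37.3 km

37.3 km


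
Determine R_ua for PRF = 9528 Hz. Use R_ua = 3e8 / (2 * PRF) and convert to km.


R_ua = 3e8 / (2 * 9528) = 15743.1 m = 15.7 km

15.7 km


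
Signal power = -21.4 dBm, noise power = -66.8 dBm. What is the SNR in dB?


SNR = -21.4 - (-66.8) = 45.4 dB

45.4 dB


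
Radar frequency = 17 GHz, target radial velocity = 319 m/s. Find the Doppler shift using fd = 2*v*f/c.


fd = 2 * 319 * 17000000000.0 / 3e8 = 36153.3 Hz

36153.3 Hz


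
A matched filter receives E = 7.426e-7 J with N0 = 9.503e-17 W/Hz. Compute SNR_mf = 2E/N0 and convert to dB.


SNR_lin = 2 * 7.426e-7 / 9.503e-17 = 1.563e10
SNR_dB = 10*log10(1.563e10) = 101.9 dB

101.9 dB


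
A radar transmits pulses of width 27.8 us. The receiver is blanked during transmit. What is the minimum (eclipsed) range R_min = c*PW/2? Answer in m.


R_min = 3e8 * 27.8e-6 / 2 = 4170.0 m

4170.0 m


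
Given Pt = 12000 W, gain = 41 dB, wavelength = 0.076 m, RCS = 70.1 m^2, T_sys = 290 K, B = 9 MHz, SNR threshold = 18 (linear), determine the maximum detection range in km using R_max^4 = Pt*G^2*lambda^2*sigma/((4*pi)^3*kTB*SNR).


G_lin = 10^(41/10) = 12589.254118
R^4 = 12000 * 12589.254118^2 * 0.076^2 * 70.1 / ((4*pi)^3 * 1.38e-23 * 290 * 9000000.0 * 18)
R^4 = 5.98556e20 m^4
R_max = (5.98556e20)^(1/4) = 156414.2 m = 156.4 km

156.4 km


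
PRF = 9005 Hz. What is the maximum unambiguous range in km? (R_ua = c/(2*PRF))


R_ua = 3e8 / (2 * 9005) = 16657.4 m = 16.7 km

16.7 km


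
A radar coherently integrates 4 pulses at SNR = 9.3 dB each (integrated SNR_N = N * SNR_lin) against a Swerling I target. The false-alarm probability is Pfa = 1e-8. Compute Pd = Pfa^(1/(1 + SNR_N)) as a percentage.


SNR_lin = 10^(9.3/10) = 8.51138
SNR_N = 4 * 8.51138 = 34.04552
1/(1 + SNR_N) = 1/35.04552 = 0.0285343
Pd = (1e-8)^0.0285343 = 0.59119
Pd = 59.1%

59.1%


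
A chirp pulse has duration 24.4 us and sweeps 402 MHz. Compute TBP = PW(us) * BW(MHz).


TBP = 24.4 * 402 = 9808.8

9808.8


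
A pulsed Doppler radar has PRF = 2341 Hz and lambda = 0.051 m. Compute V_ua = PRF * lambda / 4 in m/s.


V_ua = 2341 * 0.051 / 4 = 29.8 m/s

29.8 m/s


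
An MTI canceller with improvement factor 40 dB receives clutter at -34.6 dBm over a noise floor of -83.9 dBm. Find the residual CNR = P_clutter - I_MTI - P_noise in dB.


CNR = -34.6 - 40 - (-83.9) = 9.3 dB

9.3 dB


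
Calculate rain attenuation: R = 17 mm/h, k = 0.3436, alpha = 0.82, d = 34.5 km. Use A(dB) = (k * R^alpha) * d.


gamma = 0.3436 * 17^0.82 = 3.507691 dB/km
A = 3.507691 * 34.5 = 121.02 dB

121.02 dB


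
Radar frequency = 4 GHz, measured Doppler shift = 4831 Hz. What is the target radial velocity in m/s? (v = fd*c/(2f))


v = 4831 * 3e8 / (2 * 4000000000.0) = 181.2 m/s

181.2 m/s


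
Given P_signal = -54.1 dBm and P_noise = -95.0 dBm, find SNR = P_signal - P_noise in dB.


SNR = -54.1 - (-95.0) = 40.9 dB

40.9 dB


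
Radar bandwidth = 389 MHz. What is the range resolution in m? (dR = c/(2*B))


dR = 3e8 / (2 * 389000000.0) = 0.39 m

0.39 m


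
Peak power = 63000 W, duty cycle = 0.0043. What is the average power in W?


P_avg = 63000 * 0.0043 = 270.9 W

270.9 W


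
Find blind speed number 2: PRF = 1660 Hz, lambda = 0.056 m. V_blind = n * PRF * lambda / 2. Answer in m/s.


V_blind = 2 * 1660 * 0.056 / 2 = 93.0 m/s

93.0 m/s


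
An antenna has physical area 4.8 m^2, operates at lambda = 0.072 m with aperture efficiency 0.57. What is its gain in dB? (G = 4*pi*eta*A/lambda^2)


G_linear = 4*pi*0.57*4.8/0.072^2 = 6632.25
G_dB = 10*log10(6632.25) = 38.2 dB

38.2 dB


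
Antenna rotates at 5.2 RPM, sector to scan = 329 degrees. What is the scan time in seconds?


t = 329 / (5.2 * 360) * 60 = 10.54 s

10.54 s


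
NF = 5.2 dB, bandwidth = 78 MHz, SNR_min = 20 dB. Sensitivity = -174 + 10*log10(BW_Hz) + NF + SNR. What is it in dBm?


10*log10(78000000.0) = 78.92
S = -174 + 78.92 + 5.2 + 20 = -69.9 dBm

-69.9 dBm


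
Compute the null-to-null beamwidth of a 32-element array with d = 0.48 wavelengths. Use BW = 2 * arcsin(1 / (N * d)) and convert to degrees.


1/(N*d) = 1/(32*0.48) = 0.065104
BW = 2*arcsin(0.065104) = 7.5 degrees

7.5 degrees


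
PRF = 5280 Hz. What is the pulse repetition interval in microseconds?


PRI = 1/5280 = 0.0001893939 s = 189.4 us

189.4 us


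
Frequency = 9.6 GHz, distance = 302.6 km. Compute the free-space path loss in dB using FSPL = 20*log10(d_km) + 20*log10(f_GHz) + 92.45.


20*log10(302.6) = 49.62
20*log10(9.6) = 19.65
FSPL = 161.7 dB

161.7 dB


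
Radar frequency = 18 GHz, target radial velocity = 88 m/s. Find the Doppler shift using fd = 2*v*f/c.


fd = 2 * 88 * 18000000000.0 / 3e8 = 10560.0 Hz

10560.0 Hz


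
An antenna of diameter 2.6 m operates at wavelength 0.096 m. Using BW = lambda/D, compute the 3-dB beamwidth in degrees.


BW_rad = 0.096 / 2.6 = 0.036923
BW_deg = 2.12 degrees

2.12 degrees


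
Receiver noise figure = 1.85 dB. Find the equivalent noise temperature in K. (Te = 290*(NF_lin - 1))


NF_lin = 10^(1.85/10) = 1.531087
Te = 290 * (1.531087 - 1) = 154.0 K

154.0 K


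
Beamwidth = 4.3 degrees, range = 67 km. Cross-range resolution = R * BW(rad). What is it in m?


BW_rad = 0.075049158
CR = 67000 * 0.075049158 = 5028.3 m

5028.3 m


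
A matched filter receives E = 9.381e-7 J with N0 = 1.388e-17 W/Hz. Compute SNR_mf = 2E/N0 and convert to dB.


SNR_lin = 2 * 9.381e-7 / 1.388e-17 = 1.352e11
SNR_dB = 10*log10(1.352e11) = 111.3 dB

111.3 dB


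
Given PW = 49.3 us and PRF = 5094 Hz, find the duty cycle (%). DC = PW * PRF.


DC = 49.3e-6 * 5094 * 100 = 25.11%

25.11%


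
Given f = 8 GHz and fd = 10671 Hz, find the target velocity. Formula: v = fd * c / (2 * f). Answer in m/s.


v = 10671 * 3e8 / (2 * 8000000000.0) = 200.1 m/s

200.1 m/s


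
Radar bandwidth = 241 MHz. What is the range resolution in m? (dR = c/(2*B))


dR = 3e8 / (2 * 241000000.0) = 0.62 m

0.62 m


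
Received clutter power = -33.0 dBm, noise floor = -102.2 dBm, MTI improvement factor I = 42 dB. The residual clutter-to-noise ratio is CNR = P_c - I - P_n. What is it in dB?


CNR = -33.0 - 42 - (-102.2) = 27.2 dB

27.2 dB


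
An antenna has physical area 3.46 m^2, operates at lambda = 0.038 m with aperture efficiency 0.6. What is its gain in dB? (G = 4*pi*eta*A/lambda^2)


G_linear = 4*pi*0.6*3.46/0.038^2 = 18066.33
G_dB = 10*log10(18066.33) = 42.6 dB

42.6 dB


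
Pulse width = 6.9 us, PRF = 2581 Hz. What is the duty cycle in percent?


DC = 6.9e-6 * 2581 * 100 = 1.78%

1.78%


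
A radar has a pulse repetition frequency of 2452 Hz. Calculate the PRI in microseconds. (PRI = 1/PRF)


PRI = 1/2452 = 0.0004078303 s = 407.8 us

407.8 us


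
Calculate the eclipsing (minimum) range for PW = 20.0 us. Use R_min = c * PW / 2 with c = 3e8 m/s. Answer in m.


R_min = 3e8 * 20.0e-6 / 2 = 3000.0 m

3000.0 m


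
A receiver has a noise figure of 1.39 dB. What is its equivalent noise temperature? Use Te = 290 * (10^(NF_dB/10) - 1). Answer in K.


NF_lin = 10^(1.39/10) = 1.377209
Te = 290 * (1.377209 - 1) = 109.4 K

109.4 K


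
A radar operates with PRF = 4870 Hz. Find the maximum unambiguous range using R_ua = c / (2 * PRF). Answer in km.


R_ua = 3e8 / (2 * 4870) = 30800.8 m = 30.8 km

30.8 km


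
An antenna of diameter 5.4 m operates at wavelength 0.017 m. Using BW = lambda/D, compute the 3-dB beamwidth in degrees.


BW_rad = 0.017 / 5.4 = 0.003148
BW_deg = 0.18 degrees

0.18 degrees


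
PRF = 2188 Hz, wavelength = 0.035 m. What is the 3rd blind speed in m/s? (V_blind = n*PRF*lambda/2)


V_blind = 3 * 2188 * 0.035 / 2 = 114.9 m/s

114.9 m/s


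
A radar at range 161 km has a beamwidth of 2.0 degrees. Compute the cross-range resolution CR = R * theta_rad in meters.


BW_rad = 0.034906585
CR = 161000 * 0.034906585 = 5620.0 m

5620.0 m


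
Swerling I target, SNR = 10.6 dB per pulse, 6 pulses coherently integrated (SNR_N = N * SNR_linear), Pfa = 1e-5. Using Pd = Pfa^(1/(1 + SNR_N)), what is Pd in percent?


SNR_lin = 10^(10.6/10) = 11.48154
SNR_N = 6 * 11.48154 = 68.88924
1/(1 + SNR_N) = 1/69.88924 = 0.0143084
Pd = (1e-5)^0.0143084 = 0.84812
Pd = 84.8%

84.8%


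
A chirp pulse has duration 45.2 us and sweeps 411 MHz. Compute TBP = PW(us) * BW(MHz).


TBP = 45.2 * 411 = 18577.2

18577.2


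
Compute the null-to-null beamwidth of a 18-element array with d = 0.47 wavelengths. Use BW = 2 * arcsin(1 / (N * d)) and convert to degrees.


1/(N*d) = 1/(18*0.47) = 0.118203
BW = 2*arcsin(0.118203) = 13.6 degrees

13.6 degrees


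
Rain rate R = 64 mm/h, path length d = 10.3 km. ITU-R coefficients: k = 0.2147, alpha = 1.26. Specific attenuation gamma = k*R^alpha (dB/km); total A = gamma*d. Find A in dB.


gamma = 0.2147 * 64^1.26 = 40.515277 dB/km
A = 40.515277 * 10.3 = 417.31 dB

417.31 dB


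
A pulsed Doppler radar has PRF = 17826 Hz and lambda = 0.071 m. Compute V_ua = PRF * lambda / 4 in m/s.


V_ua = 17826 * 0.071 / 4 = 316.4 m/s

316.4 m/s


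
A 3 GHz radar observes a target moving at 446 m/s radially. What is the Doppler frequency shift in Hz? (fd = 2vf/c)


fd = 2 * 446 * 3000000000.0 / 3e8 = 8920.0 Hz

8920.0 Hz


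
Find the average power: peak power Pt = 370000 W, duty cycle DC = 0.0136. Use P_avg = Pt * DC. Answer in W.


P_avg = 370000 * 0.0136 = 5032.0 W

5032.0 W
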